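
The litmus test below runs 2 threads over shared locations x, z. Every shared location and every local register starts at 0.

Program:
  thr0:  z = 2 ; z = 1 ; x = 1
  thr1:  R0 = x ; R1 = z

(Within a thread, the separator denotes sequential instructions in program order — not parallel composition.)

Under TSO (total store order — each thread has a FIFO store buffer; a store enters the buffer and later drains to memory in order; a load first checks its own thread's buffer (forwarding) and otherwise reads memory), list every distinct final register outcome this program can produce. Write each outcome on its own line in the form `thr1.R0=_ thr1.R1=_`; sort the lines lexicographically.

thr1.R0=0 thr1.R1=0
thr1.R0=0 thr1.R1=1
thr1.R0=0 thr1.R1=2
thr1.R0=1 thr1.R1=1

outcome vector order: (thr1.R0,thr1.R1)
|TSO outcomes| = 4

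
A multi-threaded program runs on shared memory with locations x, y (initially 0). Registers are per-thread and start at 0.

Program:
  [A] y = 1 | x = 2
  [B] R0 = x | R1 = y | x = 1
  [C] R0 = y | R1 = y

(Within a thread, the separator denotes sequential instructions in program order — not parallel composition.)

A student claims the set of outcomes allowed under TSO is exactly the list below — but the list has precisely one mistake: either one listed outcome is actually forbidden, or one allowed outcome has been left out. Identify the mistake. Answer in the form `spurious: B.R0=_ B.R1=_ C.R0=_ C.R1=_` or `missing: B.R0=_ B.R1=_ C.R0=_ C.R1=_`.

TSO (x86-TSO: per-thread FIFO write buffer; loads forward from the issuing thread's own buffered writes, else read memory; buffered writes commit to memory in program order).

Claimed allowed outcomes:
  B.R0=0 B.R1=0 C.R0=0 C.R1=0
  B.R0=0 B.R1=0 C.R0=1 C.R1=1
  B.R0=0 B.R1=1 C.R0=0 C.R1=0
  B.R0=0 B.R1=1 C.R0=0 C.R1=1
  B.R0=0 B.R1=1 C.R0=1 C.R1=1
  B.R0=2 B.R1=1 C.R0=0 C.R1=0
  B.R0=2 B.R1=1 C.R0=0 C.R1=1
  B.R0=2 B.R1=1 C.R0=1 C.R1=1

outcome vector order: (B.R0,B.R1,C.R0,C.R1)
[TSO] allowed = {(0,0,0,0) (0,0,0,1) (0,0,1,1) (0,1,0,0) (0,1,0,1) (0,1,1,1) (2,1,0,0) (2,1,0,1) (2,1,1,1)}
TSO∖claimed = {(0,0,0,1)}

missing: B.R0=0 B.R1=0 C.R0=0 C.R1=1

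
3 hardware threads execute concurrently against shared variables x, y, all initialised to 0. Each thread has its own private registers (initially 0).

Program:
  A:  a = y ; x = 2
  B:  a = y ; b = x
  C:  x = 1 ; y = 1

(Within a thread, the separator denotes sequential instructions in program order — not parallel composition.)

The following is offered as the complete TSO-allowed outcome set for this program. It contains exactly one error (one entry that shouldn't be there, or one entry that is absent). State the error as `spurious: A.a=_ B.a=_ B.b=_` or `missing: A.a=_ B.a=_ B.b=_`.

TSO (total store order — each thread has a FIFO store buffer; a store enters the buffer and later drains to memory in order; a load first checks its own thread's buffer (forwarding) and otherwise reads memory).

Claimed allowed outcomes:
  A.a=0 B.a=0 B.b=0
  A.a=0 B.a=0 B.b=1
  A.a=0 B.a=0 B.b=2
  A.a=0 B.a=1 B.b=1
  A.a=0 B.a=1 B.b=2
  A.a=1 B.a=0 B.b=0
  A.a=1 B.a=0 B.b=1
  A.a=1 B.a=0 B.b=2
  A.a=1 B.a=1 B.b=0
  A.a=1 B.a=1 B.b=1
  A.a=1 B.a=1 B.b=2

outcome vector order: (A.a,B.a,B.b)
TSO (10): (0,0,0); (0,0,1); (0,0,2); (0,1,1); (0,1,2); (1,0,0); (1,0,1); (1,0,2); (1,1,1); (1,1,2)
claimed∖TSO = {(1,1,0)}

spurious: A.a=1 B.a=1 B.b=0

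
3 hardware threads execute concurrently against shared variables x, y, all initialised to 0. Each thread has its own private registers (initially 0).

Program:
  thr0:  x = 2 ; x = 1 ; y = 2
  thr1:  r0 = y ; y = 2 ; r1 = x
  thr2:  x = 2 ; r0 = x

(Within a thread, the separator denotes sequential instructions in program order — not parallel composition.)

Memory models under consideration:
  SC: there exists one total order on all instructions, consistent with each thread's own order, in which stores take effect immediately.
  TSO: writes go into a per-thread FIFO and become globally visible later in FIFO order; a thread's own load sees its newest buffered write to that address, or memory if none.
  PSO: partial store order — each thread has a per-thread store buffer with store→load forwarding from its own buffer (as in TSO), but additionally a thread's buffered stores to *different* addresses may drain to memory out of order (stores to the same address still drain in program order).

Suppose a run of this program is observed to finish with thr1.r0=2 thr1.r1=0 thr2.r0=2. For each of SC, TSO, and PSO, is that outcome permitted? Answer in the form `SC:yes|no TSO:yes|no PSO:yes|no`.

outcome vector order: (thr1.r0,thr1.r1,thr2.r0)
[SC] allowed = {001; 002; 011; 012; 021; 022; 211; 212; 222}
[TSO] allowed = {001; 002; 011; 012; 021; 022; 211; 212; 222}
[PSO] allowed = {001; 002; 011; 012; 021; 022; 201; 202; 211; 212; 221; 222}
target 202 ∈ {PSO}

SC:no TSO:no PSO:yes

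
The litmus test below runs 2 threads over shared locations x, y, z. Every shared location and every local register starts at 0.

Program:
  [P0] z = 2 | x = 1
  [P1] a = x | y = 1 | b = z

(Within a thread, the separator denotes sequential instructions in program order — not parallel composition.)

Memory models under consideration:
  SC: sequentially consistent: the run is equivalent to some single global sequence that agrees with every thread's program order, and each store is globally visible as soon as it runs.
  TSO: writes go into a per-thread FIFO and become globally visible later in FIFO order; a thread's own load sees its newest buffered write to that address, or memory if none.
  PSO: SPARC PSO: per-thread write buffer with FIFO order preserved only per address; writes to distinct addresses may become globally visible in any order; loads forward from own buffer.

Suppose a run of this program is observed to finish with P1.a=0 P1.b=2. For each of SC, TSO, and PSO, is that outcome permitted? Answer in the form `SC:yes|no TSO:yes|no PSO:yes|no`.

SC:yes TSO:yes PSO:yes

outcome vector order: (P1.a,P1.b)
[SC] allowed = {<0 0>, <0 2>, <1 2>}
[TSO] allowed = {<0 0>, <0 2>, <1 2>}
[PSO] allowed = {<0 0>, <0 2>, <1 0>, <1 2>}
target <0 2> ∈ {SC,TSO,PSO}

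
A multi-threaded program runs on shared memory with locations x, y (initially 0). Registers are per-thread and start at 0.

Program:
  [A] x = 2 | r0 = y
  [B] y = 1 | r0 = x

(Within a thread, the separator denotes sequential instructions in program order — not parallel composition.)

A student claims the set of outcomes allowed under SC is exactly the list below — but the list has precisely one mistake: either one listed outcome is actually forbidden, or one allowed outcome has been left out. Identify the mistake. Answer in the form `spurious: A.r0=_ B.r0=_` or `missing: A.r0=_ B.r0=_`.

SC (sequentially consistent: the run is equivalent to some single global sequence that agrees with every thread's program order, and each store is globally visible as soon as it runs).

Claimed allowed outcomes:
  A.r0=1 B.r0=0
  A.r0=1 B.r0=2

missing: A.r0=0 B.r0=2

outcome vector order: (A.r0,B.r0)
[SC] allowed = {(0,2); (1,0); (1,2)}
SC∖claimed = {(0,2)}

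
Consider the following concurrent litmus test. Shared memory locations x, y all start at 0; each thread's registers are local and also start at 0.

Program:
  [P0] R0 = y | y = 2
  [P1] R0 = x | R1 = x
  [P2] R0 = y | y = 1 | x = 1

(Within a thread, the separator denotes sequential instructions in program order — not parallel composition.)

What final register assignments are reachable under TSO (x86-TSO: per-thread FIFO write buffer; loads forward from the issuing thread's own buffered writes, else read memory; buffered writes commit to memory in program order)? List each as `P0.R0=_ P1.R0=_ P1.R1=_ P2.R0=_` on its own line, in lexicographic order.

P0.R0=0 P1.R0=0 P1.R1=0 P2.R0=0
P0.R0=0 P1.R0=0 P1.R1=0 P2.R0=2
P0.R0=0 P1.R0=0 P1.R1=1 P2.R0=0
P0.R0=0 P1.R0=0 P1.R1=1 P2.R0=2
P0.R0=0 P1.R0=1 P1.R1=1 P2.R0=0
P0.R0=0 P1.R0=1 P1.R1=1 P2.R0=2
P0.R0=1 P1.R0=0 P1.R1=0 P2.R0=0
P0.R0=1 P1.R0=0 P1.R1=1 P2.R0=0
P0.R0=1 P1.R0=1 P1.R1=1 P2.R0=0

outcome vector order: (P0.R0,P1.R0,P1.R1,P2.R0)
|TSO outcomes| = 9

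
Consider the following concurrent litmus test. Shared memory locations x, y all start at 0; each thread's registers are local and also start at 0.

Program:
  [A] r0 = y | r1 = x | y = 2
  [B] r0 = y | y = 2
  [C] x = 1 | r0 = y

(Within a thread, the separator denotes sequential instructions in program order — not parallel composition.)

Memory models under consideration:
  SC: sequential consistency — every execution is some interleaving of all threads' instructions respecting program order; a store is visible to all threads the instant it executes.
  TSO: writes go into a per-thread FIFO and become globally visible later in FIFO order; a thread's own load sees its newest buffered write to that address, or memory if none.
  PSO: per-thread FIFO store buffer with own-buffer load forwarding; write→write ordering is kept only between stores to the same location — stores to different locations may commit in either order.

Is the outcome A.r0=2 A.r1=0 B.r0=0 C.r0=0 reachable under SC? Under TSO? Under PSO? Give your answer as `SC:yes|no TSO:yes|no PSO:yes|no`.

outcome vector order: (A.r0,A.r1,B.r0,C.r0)
under SC → <0 0 0 0>; <0 0 0 2>; <0 0 2 0>; <0 0 2 2>; <0 1 0 0>; <0 1 0 2>; <0 1 2 0>; <0 1 2 2>; <2 0 0 2>; <2 1 0 0>; <2 1 0 2>
under TSO → <0 0 0 0>; <0 0 0 2>; <0 0 2 0>; <0 0 2 2>; <0 1 0 0>; <0 1 0 2>; <0 1 2 0>; <0 1 2 2>; <2 0 0 0>; <2 0 0 2>; <2 1 0 0>; <2 1 0 2>
under PSO → <0 0 0 0>; <0 0 0 2>; <0 0 2 0>; <0 0 2 2>; <0 1 0 0>; <0 1 0 2>; <0 1 2 0>; <0 1 2 2>; <2 0 0 0>; <2 0 0 2>; <2 1 0 0>; <2 1 0 2>
target <2 0 0 0> ∈ {TSO,PSO}

SC:no TSO:yes PSO:yes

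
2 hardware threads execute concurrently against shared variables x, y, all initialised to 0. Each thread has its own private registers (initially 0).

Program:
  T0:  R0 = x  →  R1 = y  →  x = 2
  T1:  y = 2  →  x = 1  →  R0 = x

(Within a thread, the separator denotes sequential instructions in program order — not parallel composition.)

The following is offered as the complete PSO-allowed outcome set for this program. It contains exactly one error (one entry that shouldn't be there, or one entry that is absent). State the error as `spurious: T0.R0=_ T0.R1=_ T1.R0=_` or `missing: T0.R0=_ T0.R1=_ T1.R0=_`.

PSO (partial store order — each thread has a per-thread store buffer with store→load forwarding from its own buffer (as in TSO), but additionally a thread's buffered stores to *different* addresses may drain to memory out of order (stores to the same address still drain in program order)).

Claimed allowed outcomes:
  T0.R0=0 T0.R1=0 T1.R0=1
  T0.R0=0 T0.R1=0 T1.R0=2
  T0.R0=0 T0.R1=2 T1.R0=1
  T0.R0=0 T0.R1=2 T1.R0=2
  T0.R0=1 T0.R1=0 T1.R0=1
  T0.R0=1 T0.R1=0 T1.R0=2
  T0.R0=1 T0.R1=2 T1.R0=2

missing: T0.R0=1 T0.R1=2 T1.R0=1

outcome vector order: (T0.R0,T0.R1,T1.R0)
PSO: 8 outcomes — {001, 002, 021, 022, 101, 102, 121, 122}
PSO∖claimed = {121}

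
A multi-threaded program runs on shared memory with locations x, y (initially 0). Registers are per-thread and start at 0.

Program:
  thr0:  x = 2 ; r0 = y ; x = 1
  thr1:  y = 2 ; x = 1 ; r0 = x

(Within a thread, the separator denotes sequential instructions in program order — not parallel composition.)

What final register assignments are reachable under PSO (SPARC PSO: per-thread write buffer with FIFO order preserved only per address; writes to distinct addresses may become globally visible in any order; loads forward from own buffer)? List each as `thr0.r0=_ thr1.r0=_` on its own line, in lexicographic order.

outcome vector order: (thr0.r0,thr1.r0)
|PSO outcomes| = 4

thr0.r0=0 thr1.r0=1
thr0.r0=0 thr1.r0=2
thr0.r0=2 thr1.r0=1
thr0.r0=2 thr1.r0=2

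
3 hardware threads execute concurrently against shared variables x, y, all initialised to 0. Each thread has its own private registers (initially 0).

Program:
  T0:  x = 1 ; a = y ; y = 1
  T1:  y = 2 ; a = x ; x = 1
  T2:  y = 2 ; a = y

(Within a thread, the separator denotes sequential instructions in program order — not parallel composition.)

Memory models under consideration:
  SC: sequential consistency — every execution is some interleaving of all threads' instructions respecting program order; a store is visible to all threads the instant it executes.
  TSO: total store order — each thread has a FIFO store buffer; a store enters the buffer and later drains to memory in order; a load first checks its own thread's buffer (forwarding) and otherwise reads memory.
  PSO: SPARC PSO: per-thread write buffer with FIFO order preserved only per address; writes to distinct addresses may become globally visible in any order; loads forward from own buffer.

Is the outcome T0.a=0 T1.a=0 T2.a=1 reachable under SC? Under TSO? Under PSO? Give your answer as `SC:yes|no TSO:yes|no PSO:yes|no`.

SC:no TSO:yes PSO:yes

outcome vector order: (T0.a,T1.a,T2.a)
SC: 6 outcomes — {<0 1 1>, <0 1 2>, <2 0 1>, <2 0 2>, <2 1 1>, <2 1 2>}
TSO: 8 outcomes — {<0 0 1>, <0 0 2>, <0 1 1>, <0 1 2>, <2 0 1>, <2 0 2>, <2 1 1>, <2 1 2>}
PSO: 8 outcomes — {<0 0 1>, <0 0 2>, <0 1 1>, <0 1 2>, <2 0 1>, <2 0 2>, <2 1 1>, <2 1 2>}
target <0 0 1> ∈ {TSO,PSO}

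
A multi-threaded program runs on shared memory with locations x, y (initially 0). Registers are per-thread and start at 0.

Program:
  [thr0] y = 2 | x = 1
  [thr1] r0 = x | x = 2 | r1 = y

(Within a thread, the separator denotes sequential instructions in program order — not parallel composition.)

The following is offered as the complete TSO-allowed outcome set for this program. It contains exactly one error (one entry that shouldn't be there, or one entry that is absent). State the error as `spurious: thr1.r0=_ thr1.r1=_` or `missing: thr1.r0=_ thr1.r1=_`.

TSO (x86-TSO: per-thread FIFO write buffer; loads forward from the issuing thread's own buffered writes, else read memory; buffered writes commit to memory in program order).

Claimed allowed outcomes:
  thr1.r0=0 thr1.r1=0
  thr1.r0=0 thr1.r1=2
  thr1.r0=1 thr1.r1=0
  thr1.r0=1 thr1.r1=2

outcome vector order: (thr1.r0,thr1.r1)
TSO: 3 outcomes — {(0,0) (0,2) (1,2)}
claimed∖TSO = {(1,0)}

spurious: thr1.r0=1 thr1.r1=0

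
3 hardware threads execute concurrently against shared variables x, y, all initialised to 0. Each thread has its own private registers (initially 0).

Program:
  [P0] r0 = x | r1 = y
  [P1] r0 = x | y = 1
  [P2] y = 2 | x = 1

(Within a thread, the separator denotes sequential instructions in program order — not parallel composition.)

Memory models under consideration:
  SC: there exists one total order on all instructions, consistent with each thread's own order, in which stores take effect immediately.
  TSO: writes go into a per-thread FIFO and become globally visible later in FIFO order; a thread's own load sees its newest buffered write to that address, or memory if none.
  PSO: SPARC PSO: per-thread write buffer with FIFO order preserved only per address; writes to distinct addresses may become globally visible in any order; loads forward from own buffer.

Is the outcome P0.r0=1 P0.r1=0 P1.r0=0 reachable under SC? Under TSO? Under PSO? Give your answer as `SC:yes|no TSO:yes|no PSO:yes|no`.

outcome vector order: (P0.r0,P0.r1,P1.r0)
[SC] allowed = {0/0/0 0/0/1 0/1/0 0/1/1 0/2/0 0/2/1 1/1/0 1/1/1 1/2/0 1/2/1}
[TSO] allowed = {0/0/0 0/0/1 0/1/0 0/1/1 0/2/0 0/2/1 1/1/0 1/1/1 1/2/0 1/2/1}
[PSO] allowed = {0/0/0 0/0/1 0/1/0 0/1/1 0/2/0 0/2/1 1/0/0 1/0/1 1/1/0 1/1/1 1/2/0 1/2/1}
target 1/0/0 ∈ {PSO}

SC:no TSO:no PSO:yes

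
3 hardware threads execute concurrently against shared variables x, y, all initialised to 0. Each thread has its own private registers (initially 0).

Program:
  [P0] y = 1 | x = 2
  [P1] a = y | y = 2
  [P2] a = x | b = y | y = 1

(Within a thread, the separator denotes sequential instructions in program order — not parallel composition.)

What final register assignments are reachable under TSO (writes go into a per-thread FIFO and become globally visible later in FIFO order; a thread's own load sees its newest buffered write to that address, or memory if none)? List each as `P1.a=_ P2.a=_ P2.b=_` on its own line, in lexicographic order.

P1.a=0 P2.a=0 P2.b=0
P1.a=0 P2.a=0 P2.b=1
P1.a=0 P2.a=0 P2.b=2
P1.a=0 P2.a=2 P2.b=1
P1.a=0 P2.a=2 P2.b=2
P1.a=1 P2.a=0 P2.b=0
P1.a=1 P2.a=0 P2.b=1
P1.a=1 P2.a=0 P2.b=2
P1.a=1 P2.a=2 P2.b=1
P1.a=1 P2.a=2 P2.b=2

outcome vector order: (P1.a,P2.a,P2.b)
|TSO outcomes| = 10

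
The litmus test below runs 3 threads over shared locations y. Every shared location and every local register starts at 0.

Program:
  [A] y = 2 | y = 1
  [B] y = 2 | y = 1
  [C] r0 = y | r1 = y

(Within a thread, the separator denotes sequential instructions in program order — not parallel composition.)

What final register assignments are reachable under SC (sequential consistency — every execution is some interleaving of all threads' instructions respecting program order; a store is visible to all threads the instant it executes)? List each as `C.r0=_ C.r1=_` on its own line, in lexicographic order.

outcome vector order: (C.r0,C.r1)
|SC outcomes| = 7

C.r0=0 C.r1=0
C.r0=0 C.r1=1
C.r0=0 C.r1=2
C.r0=1 C.r1=1
C.r0=1 C.r1=2
C.r0=2 C.r1=1
C.r0=2 C.r1=2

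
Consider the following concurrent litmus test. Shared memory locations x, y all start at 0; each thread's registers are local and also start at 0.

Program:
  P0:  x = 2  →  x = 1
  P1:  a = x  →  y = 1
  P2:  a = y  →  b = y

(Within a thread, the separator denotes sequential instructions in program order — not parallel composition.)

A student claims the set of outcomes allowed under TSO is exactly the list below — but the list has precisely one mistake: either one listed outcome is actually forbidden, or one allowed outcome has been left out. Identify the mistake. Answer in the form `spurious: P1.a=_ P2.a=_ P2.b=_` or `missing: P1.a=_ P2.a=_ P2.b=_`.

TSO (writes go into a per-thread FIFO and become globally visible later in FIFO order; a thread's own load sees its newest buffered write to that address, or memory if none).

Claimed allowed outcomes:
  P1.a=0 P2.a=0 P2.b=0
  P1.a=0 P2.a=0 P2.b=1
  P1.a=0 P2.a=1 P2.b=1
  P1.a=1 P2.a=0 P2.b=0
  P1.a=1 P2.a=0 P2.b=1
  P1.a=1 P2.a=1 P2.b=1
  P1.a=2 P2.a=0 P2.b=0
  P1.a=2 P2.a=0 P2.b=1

missing: P1.a=2 P2.a=1 P2.b=1

outcome vector order: (P1.a,P2.a,P2.b)
[TSO] allowed = {0/0/0; 0/0/1; 0/1/1; 1/0/0; 1/0/1; 1/1/1; 2/0/0; 2/0/1; 2/1/1}
TSO∖claimed = {2/1/1}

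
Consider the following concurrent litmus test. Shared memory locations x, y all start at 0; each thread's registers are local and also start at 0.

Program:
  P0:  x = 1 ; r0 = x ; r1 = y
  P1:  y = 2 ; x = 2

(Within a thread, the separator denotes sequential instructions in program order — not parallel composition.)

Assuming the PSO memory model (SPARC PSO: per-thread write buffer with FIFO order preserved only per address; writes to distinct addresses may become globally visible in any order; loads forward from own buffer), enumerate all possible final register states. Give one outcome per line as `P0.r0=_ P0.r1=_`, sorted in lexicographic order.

outcome vector order: (P0.r0,P0.r1)
|PSO outcomes| = 4

P0.r0=1 P0.r1=0
P0.r0=1 P0.r1=2
P0.r0=2 P0.r1=0
P0.r0=2 P0.r1=2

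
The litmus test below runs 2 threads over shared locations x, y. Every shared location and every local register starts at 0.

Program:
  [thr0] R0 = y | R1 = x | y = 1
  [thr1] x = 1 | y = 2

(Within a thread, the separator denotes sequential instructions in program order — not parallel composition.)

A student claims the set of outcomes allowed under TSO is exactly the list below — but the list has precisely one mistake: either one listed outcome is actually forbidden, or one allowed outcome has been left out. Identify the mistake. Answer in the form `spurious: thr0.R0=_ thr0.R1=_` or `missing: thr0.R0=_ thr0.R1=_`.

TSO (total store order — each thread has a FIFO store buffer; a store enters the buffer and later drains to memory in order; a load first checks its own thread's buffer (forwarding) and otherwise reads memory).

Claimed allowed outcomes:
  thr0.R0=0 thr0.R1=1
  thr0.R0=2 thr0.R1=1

missing: thr0.R0=0 thr0.R1=0

outcome vector order: (thr0.R0,thr0.R1)
TSO: 3 outcomes — {00; 01; 21}
TSO∖claimed = {00}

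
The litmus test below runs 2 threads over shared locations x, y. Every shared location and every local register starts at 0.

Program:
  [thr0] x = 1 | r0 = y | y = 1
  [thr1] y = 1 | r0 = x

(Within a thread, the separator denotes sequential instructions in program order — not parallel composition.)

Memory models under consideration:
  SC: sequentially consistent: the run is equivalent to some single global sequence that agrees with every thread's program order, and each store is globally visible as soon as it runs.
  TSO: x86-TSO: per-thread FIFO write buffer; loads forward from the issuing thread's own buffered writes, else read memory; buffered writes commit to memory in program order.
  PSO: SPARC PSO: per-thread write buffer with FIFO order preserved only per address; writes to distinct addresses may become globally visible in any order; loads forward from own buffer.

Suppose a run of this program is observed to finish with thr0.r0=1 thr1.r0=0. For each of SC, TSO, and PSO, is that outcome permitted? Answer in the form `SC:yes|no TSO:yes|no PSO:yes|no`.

SC:yes TSO:yes PSO:yes

outcome vector order: (thr0.r0,thr1.r0)
[SC] allowed = {(0,1), (1,0), (1,1)}
[TSO] allowed = {(0,0), (0,1), (1,0), (1,1)}
[PSO] allowed = {(0,0), (0,1), (1,0), (1,1)}
target (1,0) ∈ {SC,TSO,PSO}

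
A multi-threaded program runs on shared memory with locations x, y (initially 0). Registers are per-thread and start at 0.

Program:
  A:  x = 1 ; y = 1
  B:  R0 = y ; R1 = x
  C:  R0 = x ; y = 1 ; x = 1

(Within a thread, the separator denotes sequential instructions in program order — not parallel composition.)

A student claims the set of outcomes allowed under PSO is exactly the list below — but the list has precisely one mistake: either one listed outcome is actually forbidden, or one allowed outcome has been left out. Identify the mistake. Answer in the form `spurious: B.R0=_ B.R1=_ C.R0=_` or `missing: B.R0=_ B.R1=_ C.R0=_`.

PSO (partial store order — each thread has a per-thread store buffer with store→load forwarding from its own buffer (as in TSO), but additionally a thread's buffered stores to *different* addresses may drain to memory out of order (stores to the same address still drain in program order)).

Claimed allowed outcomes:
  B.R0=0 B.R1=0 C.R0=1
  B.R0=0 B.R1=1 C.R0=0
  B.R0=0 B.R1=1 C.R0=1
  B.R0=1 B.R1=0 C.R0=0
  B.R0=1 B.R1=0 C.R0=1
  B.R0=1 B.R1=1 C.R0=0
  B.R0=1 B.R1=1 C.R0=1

missing: B.R0=0 B.R1=0 C.R0=0

outcome vector order: (B.R0,B.R1,C.R0)
PSO (8): <0 0 0>, <0 0 1>, <0 1 0>, <0 1 1>, <1 0 0>, <1 0 1>, <1 1 0>, <1 1 1>
PSO∖claimed = {<0 0 0>}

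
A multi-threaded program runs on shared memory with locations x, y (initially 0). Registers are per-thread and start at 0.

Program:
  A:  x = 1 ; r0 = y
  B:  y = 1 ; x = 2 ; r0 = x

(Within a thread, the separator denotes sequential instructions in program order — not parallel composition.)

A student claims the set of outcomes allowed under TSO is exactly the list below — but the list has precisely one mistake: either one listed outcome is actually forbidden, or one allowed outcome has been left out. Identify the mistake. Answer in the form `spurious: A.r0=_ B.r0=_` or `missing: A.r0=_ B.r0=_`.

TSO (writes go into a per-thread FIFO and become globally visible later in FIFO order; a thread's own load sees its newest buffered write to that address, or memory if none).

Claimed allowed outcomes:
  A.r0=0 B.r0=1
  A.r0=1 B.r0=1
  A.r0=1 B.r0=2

missing: A.r0=0 B.r0=2

outcome vector order: (A.r0,B.r0)
[TSO] allowed = {01; 02; 11; 12}
TSO∖claimed = {02}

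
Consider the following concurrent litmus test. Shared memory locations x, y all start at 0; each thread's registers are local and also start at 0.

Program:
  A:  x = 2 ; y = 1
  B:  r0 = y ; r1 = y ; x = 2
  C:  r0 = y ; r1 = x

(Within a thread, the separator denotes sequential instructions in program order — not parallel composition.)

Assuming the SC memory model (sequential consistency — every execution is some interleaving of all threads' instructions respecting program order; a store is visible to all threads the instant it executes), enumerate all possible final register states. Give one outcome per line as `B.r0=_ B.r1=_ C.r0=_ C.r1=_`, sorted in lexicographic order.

B.r0=0 B.r1=0 C.r0=0 C.r1=0
B.r0=0 B.r1=0 C.r0=0 C.r1=2
B.r0=0 B.r1=0 C.r0=1 C.r1=2
B.r0=0 B.r1=1 C.r0=0 C.r1=0
B.r0=0 B.r1=1 C.r0=0 C.r1=2
B.r0=0 B.r1=1 C.r0=1 C.r1=2
B.r0=1 B.r1=1 C.r0=0 C.r1=0
B.r0=1 B.r1=1 C.r0=0 C.r1=2
B.r0=1 B.r1=1 C.r0=1 C.r1=2

outcome vector order: (B.r0,B.r1,C.r0,C.r1)
|SC outcomes| = 9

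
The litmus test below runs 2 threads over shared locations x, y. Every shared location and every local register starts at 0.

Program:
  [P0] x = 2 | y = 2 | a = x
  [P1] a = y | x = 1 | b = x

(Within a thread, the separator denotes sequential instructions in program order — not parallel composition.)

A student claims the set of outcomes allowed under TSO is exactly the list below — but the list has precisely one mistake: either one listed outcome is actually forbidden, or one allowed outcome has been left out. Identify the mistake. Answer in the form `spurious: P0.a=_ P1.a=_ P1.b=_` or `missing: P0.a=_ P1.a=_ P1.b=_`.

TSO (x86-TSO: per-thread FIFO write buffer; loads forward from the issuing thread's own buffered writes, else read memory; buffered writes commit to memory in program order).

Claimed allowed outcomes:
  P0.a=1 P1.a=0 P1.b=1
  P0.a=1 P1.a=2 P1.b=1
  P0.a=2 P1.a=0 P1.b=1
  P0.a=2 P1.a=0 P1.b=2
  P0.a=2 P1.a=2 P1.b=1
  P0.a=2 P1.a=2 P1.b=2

outcome vector order: (P0.a,P1.a,P1.b)
under TSO → (1,0,1), (1,2,1), (2,0,1), (2,0,2), (2,2,1)
claimed∖TSO = {(2,2,2)}

spurious: P0.a=2 P1.a=2 P1.b=2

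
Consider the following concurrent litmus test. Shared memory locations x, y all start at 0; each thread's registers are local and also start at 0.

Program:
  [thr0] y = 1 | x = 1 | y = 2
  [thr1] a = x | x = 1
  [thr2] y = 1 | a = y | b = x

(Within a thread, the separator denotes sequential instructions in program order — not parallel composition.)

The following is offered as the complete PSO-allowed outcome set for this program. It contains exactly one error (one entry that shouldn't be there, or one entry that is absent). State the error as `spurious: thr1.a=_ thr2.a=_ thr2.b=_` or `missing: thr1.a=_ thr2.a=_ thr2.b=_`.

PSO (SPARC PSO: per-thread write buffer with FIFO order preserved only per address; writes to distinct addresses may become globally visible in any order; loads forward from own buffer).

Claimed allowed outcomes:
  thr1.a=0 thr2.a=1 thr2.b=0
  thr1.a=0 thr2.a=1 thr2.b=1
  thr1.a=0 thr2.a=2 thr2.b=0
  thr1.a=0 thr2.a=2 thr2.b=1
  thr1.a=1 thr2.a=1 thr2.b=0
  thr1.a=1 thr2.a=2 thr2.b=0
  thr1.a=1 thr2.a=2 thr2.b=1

outcome vector order: (thr1.a,thr2.a,thr2.b)
PSO: 8 outcomes — {<0 1 0>; <0 1 1>; <0 2 0>; <0 2 1>; <1 1 0>; <1 1 1>; <1 2 0>; <1 2 1>}
PSO∖claimed = {<1 1 1>}

missing: thr1.a=1 thr2.a=1 thr2.b=1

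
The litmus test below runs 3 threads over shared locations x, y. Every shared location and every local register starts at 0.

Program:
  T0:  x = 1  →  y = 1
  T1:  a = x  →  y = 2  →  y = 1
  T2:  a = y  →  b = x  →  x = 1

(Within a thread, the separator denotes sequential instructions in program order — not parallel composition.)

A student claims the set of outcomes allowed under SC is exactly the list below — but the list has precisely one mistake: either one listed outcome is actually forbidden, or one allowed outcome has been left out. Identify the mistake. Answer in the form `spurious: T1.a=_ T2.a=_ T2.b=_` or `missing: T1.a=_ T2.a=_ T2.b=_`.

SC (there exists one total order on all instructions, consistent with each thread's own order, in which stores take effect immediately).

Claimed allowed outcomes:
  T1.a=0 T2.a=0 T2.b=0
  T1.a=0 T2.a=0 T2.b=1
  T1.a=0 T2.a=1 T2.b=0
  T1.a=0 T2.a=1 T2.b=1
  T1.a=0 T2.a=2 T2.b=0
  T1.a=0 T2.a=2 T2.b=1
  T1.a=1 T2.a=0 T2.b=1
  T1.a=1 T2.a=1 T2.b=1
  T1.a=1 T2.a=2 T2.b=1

missing: T1.a=1 T2.a=0 T2.b=0

outcome vector order: (T1.a,T2.a,T2.b)
under SC → 0/0/0, 0/0/1, 0/1/0, 0/1/1, 0/2/0, 0/2/1, 1/0/0, 1/0/1, 1/1/1, 1/2/1
SC∖claimed = {1/0/0}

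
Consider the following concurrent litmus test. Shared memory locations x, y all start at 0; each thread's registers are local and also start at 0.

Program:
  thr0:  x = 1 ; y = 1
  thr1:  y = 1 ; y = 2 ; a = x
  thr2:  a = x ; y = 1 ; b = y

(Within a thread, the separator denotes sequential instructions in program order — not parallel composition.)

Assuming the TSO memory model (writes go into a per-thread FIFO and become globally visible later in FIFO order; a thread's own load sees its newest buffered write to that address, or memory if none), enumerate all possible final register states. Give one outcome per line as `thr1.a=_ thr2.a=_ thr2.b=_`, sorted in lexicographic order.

outcome vector order: (thr1.a,thr2.a,thr2.b)
|TSO outcomes| = 8

thr1.a=0 thr2.a=0 thr2.b=1
thr1.a=0 thr2.a=0 thr2.b=2
thr1.a=0 thr2.a=1 thr2.b=1
thr1.a=0 thr2.a=1 thr2.b=2
thr1.a=1 thr2.a=0 thr2.b=1
thr1.a=1 thr2.a=0 thr2.b=2
thr1.a=1 thr2.a=1 thr2.b=1
thr1.a=1 thr2.a=1 thr2.b=2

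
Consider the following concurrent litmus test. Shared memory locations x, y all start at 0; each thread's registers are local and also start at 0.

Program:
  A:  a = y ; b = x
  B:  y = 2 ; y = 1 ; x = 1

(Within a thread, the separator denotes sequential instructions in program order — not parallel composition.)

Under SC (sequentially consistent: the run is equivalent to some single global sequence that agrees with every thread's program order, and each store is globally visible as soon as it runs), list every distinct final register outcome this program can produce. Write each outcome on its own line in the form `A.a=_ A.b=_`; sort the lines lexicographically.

A.a=0 A.b=0
A.a=0 A.b=1
A.a=1 A.b=0
A.a=1 A.b=1
A.a=2 A.b=0
A.a=2 A.b=1

outcome vector order: (A.a,A.b)
|SC outcomes| = 6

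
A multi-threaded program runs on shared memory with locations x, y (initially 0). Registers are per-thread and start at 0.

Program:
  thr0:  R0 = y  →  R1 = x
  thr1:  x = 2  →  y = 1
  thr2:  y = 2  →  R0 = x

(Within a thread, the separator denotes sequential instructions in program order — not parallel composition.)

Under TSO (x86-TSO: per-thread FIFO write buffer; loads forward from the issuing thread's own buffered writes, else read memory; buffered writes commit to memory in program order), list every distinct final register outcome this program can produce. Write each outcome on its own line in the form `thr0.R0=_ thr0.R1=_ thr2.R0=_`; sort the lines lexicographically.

thr0.R0=0 thr0.R1=0 thr2.R0=0
thr0.R0=0 thr0.R1=0 thr2.R0=2
thr0.R0=0 thr0.R1=2 thr2.R0=0
thr0.R0=0 thr0.R1=2 thr2.R0=2
thr0.R0=1 thr0.R1=2 thr2.R0=0
thr0.R0=1 thr0.R1=2 thr2.R0=2
thr0.R0=2 thr0.R1=0 thr2.R0=0
thr0.R0=2 thr0.R1=0 thr2.R0=2
thr0.R0=2 thr0.R1=2 thr2.R0=0
thr0.R0=2 thr0.R1=2 thr2.R0=2

outcome vector order: (thr0.R0,thr0.R1,thr2.R0)
|TSO outcomes| = 10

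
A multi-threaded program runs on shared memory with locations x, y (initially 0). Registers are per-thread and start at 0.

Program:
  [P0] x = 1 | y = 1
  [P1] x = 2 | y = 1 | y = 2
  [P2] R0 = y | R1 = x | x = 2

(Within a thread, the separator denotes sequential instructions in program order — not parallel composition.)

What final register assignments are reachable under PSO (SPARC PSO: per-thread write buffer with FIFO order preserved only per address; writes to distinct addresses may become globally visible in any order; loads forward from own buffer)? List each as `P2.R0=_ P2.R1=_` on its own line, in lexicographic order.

P2.R0=0 P2.R1=0
P2.R0=0 P2.R1=1
P2.R0=0 P2.R1=2
P2.R0=1 P2.R1=0
P2.R0=1 P2.R1=1
P2.R0=1 P2.R1=2
P2.R0=2 P2.R1=0
P2.R0=2 P2.R1=1
P2.R0=2 P2.R1=2

outcome vector order: (P2.R0,P2.R1)
|PSO outcomes| = 9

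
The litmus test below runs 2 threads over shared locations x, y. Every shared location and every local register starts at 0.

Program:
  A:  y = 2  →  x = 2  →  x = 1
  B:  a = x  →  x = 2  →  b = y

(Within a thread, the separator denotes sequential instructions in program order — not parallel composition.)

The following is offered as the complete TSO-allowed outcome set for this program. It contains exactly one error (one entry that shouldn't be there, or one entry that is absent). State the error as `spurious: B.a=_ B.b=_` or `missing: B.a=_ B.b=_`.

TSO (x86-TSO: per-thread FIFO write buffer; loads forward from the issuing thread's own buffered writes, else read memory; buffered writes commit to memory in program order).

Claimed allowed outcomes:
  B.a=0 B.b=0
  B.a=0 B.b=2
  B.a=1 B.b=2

outcome vector order: (B.a,B.b)
[TSO] allowed = {(0,0); (0,2); (1,2); (2,2)}
TSO∖claimed = {(2,2)}

missing: B.a=2 B.b=2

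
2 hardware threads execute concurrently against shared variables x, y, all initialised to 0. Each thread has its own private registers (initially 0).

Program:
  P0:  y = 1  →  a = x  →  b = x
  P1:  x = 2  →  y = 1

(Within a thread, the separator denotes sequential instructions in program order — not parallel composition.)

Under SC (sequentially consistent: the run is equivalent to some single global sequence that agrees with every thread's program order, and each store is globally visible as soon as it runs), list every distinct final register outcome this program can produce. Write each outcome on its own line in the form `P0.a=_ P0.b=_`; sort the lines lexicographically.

outcome vector order: (P0.a,P0.b)
|SC outcomes| = 3

P0.a=0 P0.b=0
P0.a=0 P0.b=2
P0.a=2 P0.b=2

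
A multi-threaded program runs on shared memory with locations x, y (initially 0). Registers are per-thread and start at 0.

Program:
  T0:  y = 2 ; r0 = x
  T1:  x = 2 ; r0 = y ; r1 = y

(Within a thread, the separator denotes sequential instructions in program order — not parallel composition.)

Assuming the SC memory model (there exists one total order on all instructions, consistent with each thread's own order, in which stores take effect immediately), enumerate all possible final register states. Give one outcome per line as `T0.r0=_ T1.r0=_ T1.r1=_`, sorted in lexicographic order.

outcome vector order: (T0.r0,T1.r0,T1.r1)
|SC outcomes| = 4

T0.r0=0 T1.r0=2 T1.r1=2
T0.r0=2 T1.r0=0 T1.r1=0
T0.r0=2 T1.r0=0 T1.r1=2
T0.r0=2 T1.r0=2 T1.r1=2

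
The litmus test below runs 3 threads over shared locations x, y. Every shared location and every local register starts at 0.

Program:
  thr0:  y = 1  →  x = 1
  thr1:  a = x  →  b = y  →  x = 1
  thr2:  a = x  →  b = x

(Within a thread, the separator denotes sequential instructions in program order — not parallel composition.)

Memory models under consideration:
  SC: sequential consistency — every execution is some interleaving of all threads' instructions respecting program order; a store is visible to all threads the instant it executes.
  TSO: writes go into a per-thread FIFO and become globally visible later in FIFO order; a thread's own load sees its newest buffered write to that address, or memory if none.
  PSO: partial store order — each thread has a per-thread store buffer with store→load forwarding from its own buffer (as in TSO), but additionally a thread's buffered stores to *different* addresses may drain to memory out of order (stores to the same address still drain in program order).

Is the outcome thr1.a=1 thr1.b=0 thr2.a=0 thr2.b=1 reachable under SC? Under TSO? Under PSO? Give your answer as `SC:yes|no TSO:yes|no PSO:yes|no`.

outcome vector order: (thr1.a,thr1.b,thr2.a,thr2.b)
under SC → 0000, 0001, 0011, 0100, 0101, 0111, 1100, 1101, 1111
under TSO → 0000, 0001, 0011, 0100, 0101, 0111, 1100, 1101, 1111
under PSO → 0000, 0001, 0011, 0100, 0101, 0111, 1000, 1001, 1011, 1100, 1101, 1111
target 1001 ∈ {PSO}

SC:no TSO:no PSO:yes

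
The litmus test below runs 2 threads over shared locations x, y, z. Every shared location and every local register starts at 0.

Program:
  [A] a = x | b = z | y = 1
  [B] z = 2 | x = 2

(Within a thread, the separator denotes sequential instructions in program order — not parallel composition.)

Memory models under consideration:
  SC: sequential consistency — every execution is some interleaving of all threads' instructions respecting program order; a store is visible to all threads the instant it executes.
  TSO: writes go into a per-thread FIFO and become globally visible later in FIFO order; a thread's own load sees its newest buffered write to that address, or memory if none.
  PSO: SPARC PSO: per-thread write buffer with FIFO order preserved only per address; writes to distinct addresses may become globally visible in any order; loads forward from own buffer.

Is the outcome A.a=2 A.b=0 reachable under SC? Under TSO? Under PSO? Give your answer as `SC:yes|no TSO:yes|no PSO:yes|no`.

outcome vector order: (A.a,A.b)
under SC → 00, 02, 22
under TSO → 00, 02, 22
under PSO → 00, 02, 20, 22
target 20 ∈ {PSO}

SC:no TSO:no PSO:yes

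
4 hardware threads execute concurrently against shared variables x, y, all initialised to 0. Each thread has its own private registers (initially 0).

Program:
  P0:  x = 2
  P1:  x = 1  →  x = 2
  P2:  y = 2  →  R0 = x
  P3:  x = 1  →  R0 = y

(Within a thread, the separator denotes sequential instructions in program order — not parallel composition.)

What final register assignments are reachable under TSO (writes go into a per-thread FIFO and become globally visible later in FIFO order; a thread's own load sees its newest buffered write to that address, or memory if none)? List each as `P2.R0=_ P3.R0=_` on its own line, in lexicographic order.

P2.R0=0 P3.R0=0
P2.R0=0 P3.R0=2
P2.R0=1 P3.R0=0
P2.R0=1 P3.R0=2
P2.R0=2 P3.R0=0
P2.R0=2 P3.R0=2

outcome vector order: (P2.R0,P3.R0)
|TSO outcomes| = 6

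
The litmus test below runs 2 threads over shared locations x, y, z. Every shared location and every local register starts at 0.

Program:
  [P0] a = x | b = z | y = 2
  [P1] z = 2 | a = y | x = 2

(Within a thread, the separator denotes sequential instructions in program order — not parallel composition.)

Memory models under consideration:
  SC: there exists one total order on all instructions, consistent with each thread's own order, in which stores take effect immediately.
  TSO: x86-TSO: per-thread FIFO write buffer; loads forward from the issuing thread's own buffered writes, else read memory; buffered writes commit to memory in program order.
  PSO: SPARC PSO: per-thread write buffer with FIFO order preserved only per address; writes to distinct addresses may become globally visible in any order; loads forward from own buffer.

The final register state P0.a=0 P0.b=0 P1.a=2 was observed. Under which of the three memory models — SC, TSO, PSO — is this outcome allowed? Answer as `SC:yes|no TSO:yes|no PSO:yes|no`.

SC:yes TSO:yes PSO:yes

outcome vector order: (P0.a,P0.b,P1.a)
SC: 5 outcomes — {000; 002; 020; 022; 220}
TSO: 5 outcomes — {000; 002; 020; 022; 220}
PSO: 6 outcomes — {000; 002; 020; 022; 200; 220}
target 002 ∈ {SC,TSO,PSO}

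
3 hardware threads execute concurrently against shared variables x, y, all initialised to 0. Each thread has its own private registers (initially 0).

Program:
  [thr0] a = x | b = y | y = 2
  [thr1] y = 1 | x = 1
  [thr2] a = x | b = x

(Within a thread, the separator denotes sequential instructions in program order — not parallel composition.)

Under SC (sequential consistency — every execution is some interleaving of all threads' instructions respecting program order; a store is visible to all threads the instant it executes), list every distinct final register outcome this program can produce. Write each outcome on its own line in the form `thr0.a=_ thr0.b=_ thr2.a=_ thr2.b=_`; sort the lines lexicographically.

thr0.a=0 thr0.b=0 thr2.a=0 thr2.b=0
thr0.a=0 thr0.b=0 thr2.a=0 thr2.b=1
thr0.a=0 thr0.b=0 thr2.a=1 thr2.b=1
thr0.a=0 thr0.b=1 thr2.a=0 thr2.b=0
thr0.a=0 thr0.b=1 thr2.a=0 thr2.b=1
thr0.a=0 thr0.b=1 thr2.a=1 thr2.b=1
thr0.a=1 thr0.b=1 thr2.a=0 thr2.b=0
thr0.a=1 thr0.b=1 thr2.a=0 thr2.b=1
thr0.a=1 thr0.b=1 thr2.a=1 thr2.b=1

outcome vector order: (thr0.a,thr0.b,thr2.a,thr2.b)
|SC outcomes| = 9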